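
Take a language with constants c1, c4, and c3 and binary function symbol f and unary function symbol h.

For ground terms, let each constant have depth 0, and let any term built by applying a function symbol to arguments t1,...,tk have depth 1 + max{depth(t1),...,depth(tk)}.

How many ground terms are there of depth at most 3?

59295

Let N_k count ground terms of depth at most k. Each non-constant term of depth ≤ k is some function symbol applied to depth-≤(k−1) arguments, giving N_k = 3 + N_{k-1}^2 + N_{k-1}.
N_0 = 3
N_1 = 3 + 3^2 + 3 = 15
N_2 = 3 + 15^2 + 15 = 243
N_3 = 3 + 243^2 + 243 = 59295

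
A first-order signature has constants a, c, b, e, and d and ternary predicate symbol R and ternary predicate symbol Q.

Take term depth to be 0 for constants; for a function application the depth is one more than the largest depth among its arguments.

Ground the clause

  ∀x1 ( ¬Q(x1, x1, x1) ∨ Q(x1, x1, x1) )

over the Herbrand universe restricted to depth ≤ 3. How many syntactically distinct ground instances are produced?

5

Ground terms of depth ≤ 3:
  With no function symbols every ground term is a constant, so there are exactly 5 ground terms at every depth bound.
  N_0 = 5
  N_1 = 5
  N_2 = 5
  N_3 = 5
  Explicitly: a, c, b, e, d.
So there are 5 ground terms available for substitution.
The clause has 1 distinct variable (x1), which appears in the body. In the free term algebra distinct substitutions yield syntactically distinct ground instances.
Number of ground instances = 5.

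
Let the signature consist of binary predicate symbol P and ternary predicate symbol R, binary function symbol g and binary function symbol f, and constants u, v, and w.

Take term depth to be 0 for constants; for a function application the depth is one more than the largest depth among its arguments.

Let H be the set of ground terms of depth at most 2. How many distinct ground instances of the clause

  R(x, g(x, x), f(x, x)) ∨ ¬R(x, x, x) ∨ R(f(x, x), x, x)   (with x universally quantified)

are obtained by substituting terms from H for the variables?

885

Ground terms of depth ≤ 2:
  If N_k denotes the number of depth-≤k ground terms, the 3 constants give N_0 = 3, and each function symbol of arity r contributes N_{k-1}^r new terms at level k: N_k = 3 + N_{k-1}^2 + N_{k-1}^2.
  N_0 = 3
  N_1 = 3 + 3^2 + 3^2 = 21
  N_2 = 3 + 21^2 + 21^2 = 885
So there are 885 ground terms available for substitution.
The body mentions the single quantified variable x; since ground terms form a free algebra, no two substitutions collapse to the same formula.
Number of ground instances = 885.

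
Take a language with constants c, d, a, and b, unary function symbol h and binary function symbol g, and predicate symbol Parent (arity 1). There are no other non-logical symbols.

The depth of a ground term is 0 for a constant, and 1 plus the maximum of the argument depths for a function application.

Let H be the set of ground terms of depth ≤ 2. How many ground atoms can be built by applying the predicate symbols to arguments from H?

604

First count ground terms of depth ≤ 2.
Let N_k = |{terms of depth ≤ k}|. Then N_0 = 4 and N_k = 4 + N_{k-1} + N_{k-1}^2 for k ≥ 1 (one summand per function symbol, arity giving the exponent).
N_0 = 4
N_1 = 4 + 4 + 4^2 = 24
N_2 = 4 + 24 + 24^2 = 604
So |H| = 604.
For each predicate symbol, the number of ground atoms is |H| raised to its arity; summing:
  Parent: 604
Total ground atoms: 604.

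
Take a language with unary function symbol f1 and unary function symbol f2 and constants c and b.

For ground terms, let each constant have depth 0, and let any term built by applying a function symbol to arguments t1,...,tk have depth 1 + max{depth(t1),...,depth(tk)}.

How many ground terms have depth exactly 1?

4

Let N_k count ground terms of depth at most k. Each non-constant term of depth ≤ k is some function symbol applied to depth-≤(k−1) arguments, giving N_k = 2 + N_{k-1} + N_{k-1}.
N_0 = 2
N_1 = 2 + 2 + 2 = 6
Terms of depth exactly 1: N_1 − N_0 = 6 − 2 = 4.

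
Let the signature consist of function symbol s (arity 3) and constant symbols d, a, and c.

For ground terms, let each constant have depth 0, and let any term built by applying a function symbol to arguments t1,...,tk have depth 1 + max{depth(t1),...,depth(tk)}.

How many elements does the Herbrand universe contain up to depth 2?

27003

Write N_k for the number of ground terms of depth ≤ k. A term of depth ≤ k is either a constant or a function symbol applied to arguments of depth ≤ k−1, so N_k = 3 + N_{k-1}^3.
N_0 = 3
N_1 = 3 + 3^3 = 30
N_2 = 3 + 30^3 = 27003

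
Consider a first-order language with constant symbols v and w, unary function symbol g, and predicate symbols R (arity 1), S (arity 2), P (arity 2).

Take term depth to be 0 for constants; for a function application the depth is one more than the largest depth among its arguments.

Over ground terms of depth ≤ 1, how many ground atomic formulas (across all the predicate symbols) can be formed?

36

First count ground terms of depth ≤ 1.
Let N_k count ground terms of depth at most k. Each non-constant term of depth ≤ k is some function symbol applied to depth-≤(k−1) arguments, giving N_k = 2 + N_{k-1}.
N_0 = 2
N_1 = 2 + 2 = 4
Explicitly: v, w, g(v), g(w).
So |H| = 4.
Each predicate of arity r yields |H|^r ground atoms (one per choice of an r-tuple from H):
  R: 4;  S: 4^2 = 16;  P: 4^2 = 16
Total ground atoms: 4 + 16 + 16 = 36.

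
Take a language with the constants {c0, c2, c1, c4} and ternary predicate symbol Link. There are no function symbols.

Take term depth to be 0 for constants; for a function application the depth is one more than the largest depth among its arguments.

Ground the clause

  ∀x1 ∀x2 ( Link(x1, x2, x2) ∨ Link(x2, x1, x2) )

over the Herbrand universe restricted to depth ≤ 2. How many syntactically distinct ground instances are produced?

Ground terms of depth ≤ 2:
  With no function symbols every ground term is a constant, so there are exactly 4 ground terms at every depth bound.
  N_0 = 4
  N_1 = 4
  N_2 = 4
So there are 4 ground terms available for substitution.
The body mentions every one of the 2 quantified variables; since ground terms form a free algebra, no two substitutions collapse to the same formula.
Number of ground instances = 4^2 = 16.

16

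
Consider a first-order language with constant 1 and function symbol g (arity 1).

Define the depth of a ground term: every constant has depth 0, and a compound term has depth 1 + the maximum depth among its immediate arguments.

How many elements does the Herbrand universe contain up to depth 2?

Let N_k = |{terms of depth ≤ k}|. Then N_0 = 1 and N_k = 1 + N_{k-1} for k ≥ 1 (one summand per function symbol, arity giving the exponent).
N_0 = 1
N_1 = 1 + 1 = 2
N_2 = 1 + 2 = 3

3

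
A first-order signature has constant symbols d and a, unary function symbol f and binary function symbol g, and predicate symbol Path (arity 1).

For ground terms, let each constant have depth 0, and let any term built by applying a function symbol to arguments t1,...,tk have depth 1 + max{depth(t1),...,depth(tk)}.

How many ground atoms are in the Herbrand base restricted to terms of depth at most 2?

74

First count ground terms of depth ≤ 2.
Write N_k for the number of ground terms of depth ≤ k. A term of depth ≤ k is either a constant or a function symbol applied to arguments of depth ≤ k−1, so N_k = 2 + N_{k-1} + N_{k-1}^2.
N_0 = 2
N_1 = 2 + 2 + 2^2 = 8
N_2 = 2 + 8 + 8^2 = 74
So |H| = 74.
For each predicate symbol, the number of ground atoms is |H| raised to its arity; summing:
  Path: 74
Total ground atoms: 74.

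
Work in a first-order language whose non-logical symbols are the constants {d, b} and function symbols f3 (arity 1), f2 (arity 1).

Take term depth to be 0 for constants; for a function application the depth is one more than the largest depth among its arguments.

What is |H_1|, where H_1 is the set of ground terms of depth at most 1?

6

Let N_k count ground terms of depth at most k. Each non-constant term of depth ≤ k is some function symbol applied to depth-≤(k−1) arguments, giving N_k = 2 + N_{k-1} + N_{k-1}.
N_0 = 2
N_1 = 2 + 2 + 2 = 6
Explicitly: d, b, f3(d), f3(b), f2(d), f2(b).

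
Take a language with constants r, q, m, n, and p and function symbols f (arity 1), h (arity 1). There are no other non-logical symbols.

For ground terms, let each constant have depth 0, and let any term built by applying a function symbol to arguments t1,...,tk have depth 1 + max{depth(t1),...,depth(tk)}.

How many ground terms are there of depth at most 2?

Write N_k for the number of ground terms of depth ≤ k. A term of depth ≤ k is either a constant or a function symbol applied to arguments of depth ≤ k−1, so N_k = 5 + N_{k-1} + N_{k-1}.
N_0 = 5
N_1 = 5 + 5 + 5 = 15
N_2 = 5 + 15 + 15 = 35

35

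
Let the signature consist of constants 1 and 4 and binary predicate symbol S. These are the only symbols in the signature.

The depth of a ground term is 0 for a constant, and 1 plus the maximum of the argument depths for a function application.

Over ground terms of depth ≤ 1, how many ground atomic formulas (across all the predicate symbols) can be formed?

4

First count ground terms of depth ≤ 1.
With no function symbols every ground term is a constant, so there are exactly 2 ground terms at every depth bound.
N_0 = 2
N_1 = 2
Explicitly: 1, 4.
So |H| = 2.
For each predicate symbol, the number of ground atoms is |H| raised to its arity; summing:
  S: 2^2 = 4
Total ground atoms: 4.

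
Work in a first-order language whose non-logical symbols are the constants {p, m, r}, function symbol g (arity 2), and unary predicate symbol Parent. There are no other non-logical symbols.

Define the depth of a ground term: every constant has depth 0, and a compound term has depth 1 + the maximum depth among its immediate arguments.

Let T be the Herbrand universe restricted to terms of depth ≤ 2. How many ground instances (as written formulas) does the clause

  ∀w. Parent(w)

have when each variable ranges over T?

Ground terms of depth ≤ 2:
  Let N_k = |{terms of depth ≤ k}|. Then N_0 = 3 and N_k = 3 + N_{k-1}^2 for k ≥ 1 (one summand per function symbol, arity giving the exponent).
  N_0 = 3
  N_1 = 3 + 3^2 = 12
  N_2 = 3 + 12^2 = 147
So there are 147 ground terms available for substitution.
The variable w ranges independently over the available ground terms, and distinct assignments produce distinct instances.
Number of ground instances = 147.

147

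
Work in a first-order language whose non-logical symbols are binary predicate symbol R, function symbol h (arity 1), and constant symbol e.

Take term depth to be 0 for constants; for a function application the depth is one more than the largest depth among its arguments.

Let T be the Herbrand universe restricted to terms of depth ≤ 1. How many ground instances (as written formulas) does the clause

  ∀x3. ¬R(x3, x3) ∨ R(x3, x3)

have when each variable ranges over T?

Ground terms of depth ≤ 1:
  Let N_k count ground terms of depth at most k. Each non-constant term of depth ≤ k is some function symbol applied to depth-≤(k−1) arguments, giving N_k = 1 + N_{k-1}.
  N_0 = 1
  N_1 = 1 + 1 = 2
  Explicitly: e, h(e).
So there are 2 ground terms available for substitution.
The clause has 1 distinct variable (x3), which appears in the body. In the free term algebra distinct substitutions yield syntactically distinct ground instances.
Number of ground instances = 2.

2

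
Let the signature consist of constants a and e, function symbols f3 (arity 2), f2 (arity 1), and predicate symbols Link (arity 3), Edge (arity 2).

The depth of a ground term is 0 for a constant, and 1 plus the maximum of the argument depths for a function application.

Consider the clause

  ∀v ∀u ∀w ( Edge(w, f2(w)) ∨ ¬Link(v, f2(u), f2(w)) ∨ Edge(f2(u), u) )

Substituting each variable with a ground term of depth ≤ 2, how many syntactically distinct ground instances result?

405224

Ground terms of depth ≤ 2:
  Let N_k = |{terms of depth ≤ k}|. Then N_0 = 2 and N_k = 2 + N_{k-1}^2 + N_{k-1} for k ≥ 1 (one summand per function symbol, arity giving the exponent).
  N_0 = 2
  N_1 = 2 + 2^2 + 2 = 8
  N_2 = 2 + 8^2 + 8 = 74
So there are 74 ground terms available for substitution.
The clause has 3 distinct variables (v, u, w), each appearing in the body. In the free term algebra distinct substitutions yield syntactically distinct ground instances.
Number of ground instances = 74^3 = 405224.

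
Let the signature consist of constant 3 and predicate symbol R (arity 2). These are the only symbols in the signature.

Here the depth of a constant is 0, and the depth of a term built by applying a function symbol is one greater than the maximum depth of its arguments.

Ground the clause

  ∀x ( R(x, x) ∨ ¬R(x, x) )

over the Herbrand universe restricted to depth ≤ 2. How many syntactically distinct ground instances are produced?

Ground terms of depth ≤ 2:
  With no function symbols every ground term is a constant, so there is exactly 1 ground term at every depth bound.
  N_0 = 1
  N_1 = 1
  N_2 = 1
So there is exactly 1 ground term available for substitution.
The clause has 1 distinct variable (x), which appears in the body. In the free term algebra distinct substitutions yield syntactically distinct ground instances.
Number of ground instances = 1.

1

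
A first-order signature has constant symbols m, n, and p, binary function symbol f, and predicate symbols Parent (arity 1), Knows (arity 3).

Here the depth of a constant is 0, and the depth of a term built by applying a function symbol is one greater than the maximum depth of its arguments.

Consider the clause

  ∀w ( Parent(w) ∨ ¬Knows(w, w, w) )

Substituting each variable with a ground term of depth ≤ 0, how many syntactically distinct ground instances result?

Ground terms of depth ≤ 0:
  If N_k denotes the number of depth-≤k ground terms, the 3 constants give N_0 = 3, and each function symbol of arity r contributes N_{k-1}^r new terms at level k: N_k = 3 + N_{k-1}^2.
  N_0 = 3
  Explicitly: m, n, p.
So there are 3 ground terms available for substitution.
The variable w ranges independently over the available ground terms, and distinct assignments produce distinct instances.
Number of ground instances = 3.

3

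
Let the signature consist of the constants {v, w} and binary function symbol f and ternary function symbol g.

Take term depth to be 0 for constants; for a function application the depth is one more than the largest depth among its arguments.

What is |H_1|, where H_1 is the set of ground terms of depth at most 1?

If N_k denotes the number of depth-≤k ground terms, the 2 constants give N_0 = 2, and each function symbol of arity r contributes N_{k-1}^r new terms at level k: N_k = 2 + N_{k-1}^2 + N_{k-1}^3.
N_0 = 2
N_1 = 2 + 2^2 + 2^3 = 14

14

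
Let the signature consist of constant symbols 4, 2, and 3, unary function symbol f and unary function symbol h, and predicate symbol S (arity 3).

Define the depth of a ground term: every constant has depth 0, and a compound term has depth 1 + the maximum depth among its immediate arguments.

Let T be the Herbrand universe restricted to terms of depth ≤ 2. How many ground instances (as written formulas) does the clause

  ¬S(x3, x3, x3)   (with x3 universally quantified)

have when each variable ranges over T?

Ground terms of depth ≤ 2:
  Count level by level. With function symbols f/1, h/1, the terms of depth ≤ k are the 3 constants together with each function applied to depth-≤(k−1) tuples, so N_k = 3 + N_{k-1} + N_{k-1}.
  N_0 = 3
  N_1 = 3 + 3 + 3 = 9
  N_2 = 3 + 9 + 9 = 21
So there are 21 ground terms available for substitution.
There is 1 variable to instantiate (x3),  occurring in at least one literal, so different choices give different ground instances.
Number of ground instances = 21.

21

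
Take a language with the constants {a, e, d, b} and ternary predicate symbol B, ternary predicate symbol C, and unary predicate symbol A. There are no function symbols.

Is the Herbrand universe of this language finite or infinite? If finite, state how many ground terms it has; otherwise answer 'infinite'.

4

There are no function symbols, so every ground term is one of the 4 constants.
The Herbrand universe is {a, e, d, b}, which is finite with 4 elements.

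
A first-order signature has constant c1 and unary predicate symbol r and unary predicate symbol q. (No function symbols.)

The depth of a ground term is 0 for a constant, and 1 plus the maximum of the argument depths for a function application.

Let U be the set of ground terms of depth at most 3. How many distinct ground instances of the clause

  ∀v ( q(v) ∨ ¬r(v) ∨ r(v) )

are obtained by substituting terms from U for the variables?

1

Ground terms of depth ≤ 3:
  With no function symbols every ground term is a constant, so there is exactly 1 ground term at every depth bound.
  N_0 = 1
  N_1 = 1
  N_2 = 1
  N_3 = 1
So there is exactly 1 ground term available for substitution.
The body mentions the single quantified variable v; since ground terms form a free algebra, no two substitutions collapse to the same formula.
Number of ground instances = 1.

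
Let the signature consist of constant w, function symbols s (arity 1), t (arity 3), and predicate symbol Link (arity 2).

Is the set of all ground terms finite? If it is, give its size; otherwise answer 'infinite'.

infinite

The signature has at least one function symbol (s, arity 1) and at least one constant (w).
Iterating s gives infinitely many distinct ground terms: w, s(w), s(s(w)), ...
So the Herbrand universe is infinite.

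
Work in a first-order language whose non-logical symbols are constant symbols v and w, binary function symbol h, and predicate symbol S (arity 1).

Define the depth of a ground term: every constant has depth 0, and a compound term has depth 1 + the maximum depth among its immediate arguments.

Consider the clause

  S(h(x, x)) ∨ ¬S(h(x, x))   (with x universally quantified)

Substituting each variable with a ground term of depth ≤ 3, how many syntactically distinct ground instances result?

1446

Ground terms of depth ≤ 3:
  Let N_k count ground terms of depth at most k. Each non-constant term of depth ≤ k is some function symbol applied to depth-≤(k−1) arguments, giving N_k = 2 + N_{k-1}^2.
  N_0 = 2
  N_1 = 2 + 2^2 = 6
  N_2 = 2 + 6^2 = 38
  N_3 = 2 + 38^2 = 1446
So there are 1446 ground terms available for substitution.
The clause has 1 distinct variable (x), which appears in the body. In the free term algebra distinct substitutions yield syntactically distinct ground instances.
Number of ground instances = 1446.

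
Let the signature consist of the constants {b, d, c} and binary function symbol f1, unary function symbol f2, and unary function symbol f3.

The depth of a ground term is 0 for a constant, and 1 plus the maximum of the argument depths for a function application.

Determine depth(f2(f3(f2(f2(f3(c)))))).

5

depth(f3(c)) = 1 + depth(c) = 1 + 0 = 1
depth(f2(f3(c))) = 1 + depth(f3(c)) = 1 + 1 = 2
depth(f2(f2(f3(c)))) = 1 + depth(f2(f3(c))) = 1 + 2 = 3
depth(f3(f2(f2(f3(c))))) = 1 + depth(f2(f2(f3(c)))) = 1 + 3 = 4
depth(f2(f3(f2(f2(f3(c)))))) = 1 + depth(f3(f2(f2(f3(c))))) = 1 + 4 = 5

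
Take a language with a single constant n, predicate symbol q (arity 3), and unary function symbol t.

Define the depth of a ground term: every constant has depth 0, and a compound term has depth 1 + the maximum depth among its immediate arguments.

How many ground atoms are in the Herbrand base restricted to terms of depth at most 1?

First count ground terms of depth ≤ 1.
If N_k denotes the number of depth-≤k ground terms, the 1 constant gives N_0 = 1, and each function symbol of arity r contributes N_{k-1}^r new terms at level k: N_k = 1 + N_{k-1}.
N_0 = 1
N_1 = 1 + 1 = 2
Explicitly: n, t(n).
So |H| = 2.
For each predicate symbol, the number of ground atoms is |H| raised to its arity; summing:
  q: 2^3 = 8
Total ground atoms: 8.

8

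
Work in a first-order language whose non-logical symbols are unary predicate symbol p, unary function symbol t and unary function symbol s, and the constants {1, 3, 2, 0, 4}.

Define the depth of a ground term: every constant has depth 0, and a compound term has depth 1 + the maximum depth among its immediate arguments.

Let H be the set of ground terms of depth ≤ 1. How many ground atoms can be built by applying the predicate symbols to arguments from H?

First count ground terms of depth ≤ 1.
Let N_k count ground terms of depth at most k. Each non-constant term of depth ≤ k is some function symbol applied to depth-≤(k−1) arguments, giving N_k = 5 + N_{k-1} + N_{k-1}.
N_0 = 5
N_1 = 5 + 5 + 5 = 15
So |H| = 15.
Each predicate of arity r yields |H|^r ground atoms (one per choice of an r-tuple from H):
  p: 15
Total ground atoms: 15.

15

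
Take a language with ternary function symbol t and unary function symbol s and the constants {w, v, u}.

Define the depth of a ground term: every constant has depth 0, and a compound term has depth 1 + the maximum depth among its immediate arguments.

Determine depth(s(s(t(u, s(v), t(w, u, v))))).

depth(s(v)) = 1 + depth(v) = 1 + 0 = 1
depth(t(w, u, v)) = 1 + max(0, 0, 0) = 1
depth(t(u, s(v), t(w, u, v))) = 1 + max(0, 1, 1) = 2
depth(s(t(u, s(v), t(w, u, v)))) = 1 + depth(t(u, s(v), t(w, u, v))) = 1 + 2 = 3
depth(s(s(t(u, s(v), t(w, u, v))))) = 1 + depth(s(t(u, s(v), t(w, u, v)))) = 1 + 3 = 4

4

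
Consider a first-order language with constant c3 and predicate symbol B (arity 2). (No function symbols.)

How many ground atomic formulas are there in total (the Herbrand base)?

With no function symbols, the Herbrand universe is just the 1 constant.
Ground atoms per predicate: B: 1^2 = 1.
Herbrand base size = 1 = 1.

1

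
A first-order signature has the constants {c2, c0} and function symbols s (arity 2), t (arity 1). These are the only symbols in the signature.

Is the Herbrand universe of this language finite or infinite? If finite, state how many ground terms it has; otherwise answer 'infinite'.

The signature has at least one function symbol (s, arity 2) and at least one constant (c2).
Iterating s gives infinitely many distinct ground terms: c2, s(c2, c2), s(s(c2, c2), s(c2, c2)), ...
So the Herbrand universe is infinite.

infinite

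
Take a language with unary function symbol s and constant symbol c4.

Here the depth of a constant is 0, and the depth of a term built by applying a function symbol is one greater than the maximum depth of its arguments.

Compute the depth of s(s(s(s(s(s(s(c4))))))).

depth(s(c4)) = 1 + depth(c4) = 1 + 0 = 1
depth(s(s(c4))) = 1 + depth(s(c4)) = 1 + 1 = 2
depth(s(s(s(c4)))) = 1 + depth(s(s(c4))) = 1 + 2 = 3
depth(s(s(s(s(c4))))) = 1 + depth(s(s(s(c4)))) = 1 + 3 = 4
depth(s(s(s(s(s(c4)))))) = 1 + depth(s(s(s(s(c4))))) = 1 + 4 = 5
depth(s(s(s(s(s(s(c4))))))) = 1 + depth(s(s(s(s(s(c4)))))) = 1 + 5 = 6
depth(s(s(s(s(s(s(s(c4)))))))) = 1 + depth(s(s(s(s(s(s(c4))))))) = 1 + 6 = 7

7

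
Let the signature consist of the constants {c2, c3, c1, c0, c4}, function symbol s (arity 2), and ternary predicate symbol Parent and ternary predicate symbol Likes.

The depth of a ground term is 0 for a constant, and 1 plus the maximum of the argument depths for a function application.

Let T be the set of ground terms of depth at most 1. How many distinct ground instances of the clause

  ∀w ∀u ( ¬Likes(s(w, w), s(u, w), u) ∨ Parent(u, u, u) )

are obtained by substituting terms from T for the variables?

900

Ground terms of depth ≤ 1:
  Let N_k = |{terms of depth ≤ k}|. Then N_0 = 5 and N_k = 5 + N_{k-1}^2 for k ≥ 1 (one summand per function symbol, arity giving the exponent).
  N_0 = 5
  N_1 = 5 + 5^2 = 30
So there are 30 ground terms available for substitution.
The clause has 2 distinct variables (w, u), each appearing in the body. In the free term algebra distinct substitutions yield syntactically distinct ground instances.
Number of ground instances = 30^2 = 900.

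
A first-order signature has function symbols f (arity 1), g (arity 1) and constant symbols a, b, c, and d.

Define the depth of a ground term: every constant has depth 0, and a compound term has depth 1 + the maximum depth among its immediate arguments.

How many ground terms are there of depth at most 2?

If N_k denotes the number of depth-≤k ground terms, the 4 constants give N_0 = 4, and each function symbol of arity r contributes N_{k-1}^r new terms at level k: N_k = 4 + N_{k-1} + N_{k-1}.
N_0 = 4
N_1 = 4 + 4 + 4 = 12
N_2 = 4 + 12 + 12 = 28

28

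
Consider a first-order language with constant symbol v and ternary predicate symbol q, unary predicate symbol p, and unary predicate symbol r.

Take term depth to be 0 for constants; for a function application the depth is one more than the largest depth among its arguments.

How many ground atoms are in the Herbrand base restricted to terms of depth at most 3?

3

First count ground terms of depth ≤ 3.
With no function symbols every ground term is a constant, so there is exactly 1 ground term at every depth bound.
N_0 = 1
N_1 = 1
N_2 = 1
N_3 = 1
So |H| = 1.
For each predicate symbol, the number of ground atoms is |H| raised to its arity; summing:
  q: 1^3 = 1;  p: 1;  r: 1
Total ground atoms: 1 + 1 + 1 = 3.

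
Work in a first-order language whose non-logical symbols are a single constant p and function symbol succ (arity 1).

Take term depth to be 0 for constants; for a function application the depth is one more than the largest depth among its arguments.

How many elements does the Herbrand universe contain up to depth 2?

Count level by level. With function symbols succ/1, the terms of depth ≤ k are the 1 constant together with each function applied to depth-≤(k−1) tuples, so N_k = 1 + N_{k-1}.
N_0 = 1
N_1 = 1 + 1 = 2
N_2 = 1 + 2 = 3

3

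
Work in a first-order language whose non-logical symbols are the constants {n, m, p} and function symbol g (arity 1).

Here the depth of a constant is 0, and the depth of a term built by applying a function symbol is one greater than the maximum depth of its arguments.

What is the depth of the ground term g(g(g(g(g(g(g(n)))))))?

depth(g(n)) = 1 + depth(n) = 1 + 0 = 1
depth(g(g(n))) = 1 + depth(g(n)) = 1 + 1 = 2
depth(g(g(g(n)))) = 1 + depth(g(g(n))) = 1 + 2 = 3
depth(g(g(g(g(n))))) = 1 + depth(g(g(g(n)))) = 1 + 3 = 4
depth(g(g(g(g(g(n)))))) = 1 + depth(g(g(g(g(n))))) = 1 + 4 = 5
depth(g(g(g(g(g(g(n))))))) = 1 + depth(g(g(g(g(g(n)))))) = 1 + 5 = 6
depth(g(g(g(g(g(g(g(n)))))))) = 1 + depth(g(g(g(g(g(g(n))))))) = 1 + 6 = 7

7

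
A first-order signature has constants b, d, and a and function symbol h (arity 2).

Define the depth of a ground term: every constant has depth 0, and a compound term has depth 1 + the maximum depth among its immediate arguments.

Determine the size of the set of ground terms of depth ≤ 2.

Count level by level. With function symbols h/2, the terms of depth ≤ k are the 3 constants together with each function applied to depth-≤(k−1) tuples, so N_k = 3 + N_{k-1}^2.
N_0 = 3
N_1 = 3 + 3^2 = 12
N_2 = 3 + 12^2 = 147

147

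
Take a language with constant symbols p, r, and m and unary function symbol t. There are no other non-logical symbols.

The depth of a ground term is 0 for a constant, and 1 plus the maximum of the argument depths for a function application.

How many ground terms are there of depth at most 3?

Write N_k for the number of ground terms of depth ≤ k. A term of depth ≤ k is either a constant or a function symbol applied to arguments of depth ≤ k−1, so N_k = 3 + N_{k-1}.
N_0 = 3
N_1 = 3 + 3 = 6
N_2 = 3 + 6 = 9
N_3 = 3 + 9 = 12
Explicitly: p, r, m, t(p), t(r), t(m), t(t(p)), t(t(r)), t(t(m)), t(t(t(p))), t(t(t(r))), t(t(t(m))).

12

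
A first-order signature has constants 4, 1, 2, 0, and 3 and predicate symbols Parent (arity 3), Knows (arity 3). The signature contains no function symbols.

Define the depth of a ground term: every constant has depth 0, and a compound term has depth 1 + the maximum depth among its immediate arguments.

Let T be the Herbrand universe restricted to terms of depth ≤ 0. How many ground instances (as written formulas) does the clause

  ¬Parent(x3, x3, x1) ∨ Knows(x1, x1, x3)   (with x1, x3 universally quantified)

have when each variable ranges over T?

25

Ground terms of depth ≤ 0:
  With no function symbols every ground term is a constant, so there are exactly 5 ground terms at every depth bound.
  N_0 = 5
  Explicitly: 4, 1, 2, 0, 3.
So there are 5 ground terms available for substitution.
The body mentions every one of the 2 quantified variables; since ground terms form a free algebra, no two substitutions collapse to the same formula.
Number of ground instances = 5^2 = 25.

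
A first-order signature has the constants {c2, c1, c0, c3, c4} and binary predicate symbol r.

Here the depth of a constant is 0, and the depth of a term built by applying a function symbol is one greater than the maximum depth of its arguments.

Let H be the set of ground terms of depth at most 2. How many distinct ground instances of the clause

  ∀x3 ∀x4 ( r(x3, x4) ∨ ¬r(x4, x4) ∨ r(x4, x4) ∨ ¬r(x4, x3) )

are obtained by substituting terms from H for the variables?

Ground terms of depth ≤ 2:
  With no function symbols every ground term is a constant, so there are exactly 5 ground terms at every depth bound.
  N_0 = 5
  N_1 = 5
  N_2 = 5
  Explicitly: c2, c1, c0, c3, c4.
So there are 5 ground terms available for substitution.
There are 2 variables to instantiate (x3, x4), each occurring in at least one literal, so different choices give different ground instances.
Number of ground instances = 5^2 = 25.

25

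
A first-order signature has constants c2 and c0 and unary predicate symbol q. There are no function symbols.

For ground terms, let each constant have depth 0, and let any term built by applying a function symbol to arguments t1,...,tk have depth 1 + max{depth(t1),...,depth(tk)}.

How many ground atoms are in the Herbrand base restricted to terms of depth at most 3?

2

First count ground terms of depth ≤ 3.
With no function symbols every ground term is a constant, so there are exactly 2 ground terms at every depth bound.
N_0 = 2
N_1 = 2
N_2 = 2
N_3 = 2
Explicitly: c2, c0.
So |H| = 2.
For each predicate symbol, the number of ground atoms is |H| raised to its arity; summing:
  q: 2
Total ground atoms: 2.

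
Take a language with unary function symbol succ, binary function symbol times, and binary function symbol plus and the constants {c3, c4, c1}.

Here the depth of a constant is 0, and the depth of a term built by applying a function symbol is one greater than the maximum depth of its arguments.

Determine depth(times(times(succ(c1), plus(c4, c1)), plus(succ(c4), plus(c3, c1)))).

3

depth(succ(c1)) = 1 + depth(c1) = 1 + 0 = 1
depth(plus(c4, c1)) = 1 + max(0, 0) = 1
depth(times(succ(c1), plus(c4, c1))) = 1 + max(1, 1) = 2
depth(succ(c4)) = 1 + depth(c4) = 1 + 0 = 1
depth(plus(c3, c1)) = 1 + max(0, 0) = 1
depth(plus(succ(c4), plus(c3, c1))) = 1 + max(1, 1) = 2
depth(times(times(succ(c1), plus(c4, c1)), plus(succ(c4), plus(c3, c1)))) = 1 + max(2, 2) = 3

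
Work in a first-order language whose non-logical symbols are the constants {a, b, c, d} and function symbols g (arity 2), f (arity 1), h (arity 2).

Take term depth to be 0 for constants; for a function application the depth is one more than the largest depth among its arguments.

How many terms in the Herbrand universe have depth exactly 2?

If N_k denotes the number of depth-≤k ground terms, the 4 constants give N_0 = 4, and each function symbol of arity r contributes N_{k-1}^r new terms at level k: N_k = 4 + N_{k-1}^2 + N_{k-1} + N_{k-1}^2.
N_0 = 4
N_1 = 4 + 4^2 + 4 + 4^2 = 40
N_2 = 4 + 40^2 + 40 + 40^2 = 3244
Terms of depth exactly 2: N_2 − N_1 = 3244 − 40 = 3204.

3204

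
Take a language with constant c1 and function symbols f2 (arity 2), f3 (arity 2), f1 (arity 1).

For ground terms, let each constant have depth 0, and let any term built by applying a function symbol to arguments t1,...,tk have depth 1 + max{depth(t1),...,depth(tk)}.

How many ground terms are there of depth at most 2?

37

Let N_k = |{terms of depth ≤ k}|. Then N_0 = 1 and N_k = 1 + N_{k-1}^2 + N_{k-1}^2 + N_{k-1} for k ≥ 1 (one summand per function symbol, arity giving the exponent).
N_0 = 1
N_1 = 1 + 1^2 + 1^2 + 1 = 4
N_2 = 1 + 4^2 + 4^2 + 4 = 37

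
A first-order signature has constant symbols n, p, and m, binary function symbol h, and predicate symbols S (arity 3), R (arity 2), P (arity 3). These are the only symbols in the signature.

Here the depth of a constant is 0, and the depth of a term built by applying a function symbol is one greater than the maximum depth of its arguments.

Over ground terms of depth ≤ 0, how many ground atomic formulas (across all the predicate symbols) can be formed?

63

First count ground terms of depth ≤ 0.
Write N_k for the number of ground terms of depth ≤ k. A term of depth ≤ k is either a constant or a function symbol applied to arguments of depth ≤ k−1, so N_k = 3 + N_{k-1}^2.
N_0 = 3
Explicitly: n, p, m.
So |H| = 3.
For each predicate symbol, the number of ground atoms is |H| raised to its arity; summing:
  S: 3^3 = 27;  R: 3^2 = 9;  P: 3^3 = 27
Total ground atoms: 27 + 9 + 27 = 63.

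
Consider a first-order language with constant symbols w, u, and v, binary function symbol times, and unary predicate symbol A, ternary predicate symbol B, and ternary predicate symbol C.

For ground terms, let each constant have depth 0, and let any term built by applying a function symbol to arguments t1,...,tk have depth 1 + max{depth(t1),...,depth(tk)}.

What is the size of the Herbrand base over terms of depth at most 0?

First count ground terms of depth ≤ 0.
Let N_k count ground terms of depth at most k. Each non-constant term of depth ≤ k is some function symbol applied to depth-≤(k−1) arguments, giving N_k = 3 + N_{k-1}^2.
N_0 = 3
So |H| = 3.
Each predicate of arity r yields |H|^r ground atoms (one per choice of an r-tuple from H):
  A: 3;  B: 3^3 = 27;  C: 3^3 = 27
Total ground atoms: 3 + 27 + 27 = 57.

57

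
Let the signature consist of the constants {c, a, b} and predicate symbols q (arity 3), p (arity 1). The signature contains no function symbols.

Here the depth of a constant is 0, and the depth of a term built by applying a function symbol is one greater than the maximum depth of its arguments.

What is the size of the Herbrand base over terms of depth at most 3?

30

First count ground terms of depth ≤ 3.
With no function symbols every ground term is a constant, so there are exactly 3 ground terms at every depth bound.
N_0 = 3
N_1 = 3
N_2 = 3
N_3 = 3
Explicitly: c, a, b.
So |H| = 3.
For each predicate symbol, the number of ground atoms is |H| raised to its arity; summing:
  q: 3^3 = 27;  p: 3
Total ground atoms: 27 + 3 = 30.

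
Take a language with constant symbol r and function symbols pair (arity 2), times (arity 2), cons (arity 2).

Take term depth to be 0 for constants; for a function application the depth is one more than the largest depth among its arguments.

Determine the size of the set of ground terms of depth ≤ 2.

49

Let N_k = |{terms of depth ≤ k}|. Then N_0 = 1 and N_k = 1 + N_{k-1}^2 + N_{k-1}^2 + N_{k-1}^2 for k ≥ 1 (one summand per function symbol, arity giving the exponent).
N_0 = 1
N_1 = 1 + 1^2 + 1^2 + 1^2 = 4
N_2 = 1 + 4^2 + 4^2 + 4^2 = 49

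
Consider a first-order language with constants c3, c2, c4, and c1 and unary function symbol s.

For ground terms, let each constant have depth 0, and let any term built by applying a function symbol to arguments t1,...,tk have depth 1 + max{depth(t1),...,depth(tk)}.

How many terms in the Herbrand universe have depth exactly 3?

4

Count level by level. With function symbols s/1, the terms of depth ≤ k are the 4 constants together with each function applied to depth-≤(k−1) tuples, so N_k = 4 + N_{k-1}.
N_0 = 4
N_1 = 4 + 4 = 8
N_2 = 4 + 8 = 12
N_3 = 4 + 12 = 16
Terms of depth exactly 3: N_3 − N_2 = 16 − 12 = 4.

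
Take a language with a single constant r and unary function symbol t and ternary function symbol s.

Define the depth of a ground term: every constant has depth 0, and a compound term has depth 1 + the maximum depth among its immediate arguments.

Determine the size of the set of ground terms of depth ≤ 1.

3

Write N_k for the number of ground terms of depth ≤ k. A term of depth ≤ k is either a constant or a function symbol applied to arguments of depth ≤ k−1, so N_k = 1 + N_{k-1} + N_{k-1}^3.
N_0 = 1
N_1 = 1 + 1 + 1^3 = 3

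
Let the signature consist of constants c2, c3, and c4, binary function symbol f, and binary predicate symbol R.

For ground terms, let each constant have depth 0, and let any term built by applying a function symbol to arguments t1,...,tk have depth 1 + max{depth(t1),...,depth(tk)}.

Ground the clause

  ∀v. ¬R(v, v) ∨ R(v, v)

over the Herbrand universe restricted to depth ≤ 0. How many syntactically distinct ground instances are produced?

Ground terms of depth ≤ 0:
  Count level by level. With function symbols f/2, the terms of depth ≤ k are the 3 constants together with each function applied to depth-≤(k−1) tuples, so N_k = 3 + N_{k-1}^2.
  N_0 = 3
So there are 3 ground terms available for substitution.
There is 1 variable to instantiate (v),  occurring in at least one literal, so different choices give different ground instances.
Number of ground instances = 3.

3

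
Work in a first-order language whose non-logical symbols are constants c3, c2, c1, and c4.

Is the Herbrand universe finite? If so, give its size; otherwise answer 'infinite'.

4

There are no function symbols, so every ground term is one of the 4 constants.
The Herbrand universe is {c3, c2, c1, c4}, which is finite with 4 elements.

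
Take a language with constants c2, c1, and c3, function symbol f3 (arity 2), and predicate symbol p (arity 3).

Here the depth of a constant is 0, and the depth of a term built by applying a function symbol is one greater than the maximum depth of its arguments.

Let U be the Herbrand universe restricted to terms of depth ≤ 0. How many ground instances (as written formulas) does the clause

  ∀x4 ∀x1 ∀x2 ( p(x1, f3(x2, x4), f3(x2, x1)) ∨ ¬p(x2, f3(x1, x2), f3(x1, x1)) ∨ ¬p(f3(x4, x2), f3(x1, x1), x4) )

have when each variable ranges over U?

27

Ground terms of depth ≤ 0:
  Let N_k = |{terms of depth ≤ k}|. Then N_0 = 3 and N_k = 3 + N_{k-1}^2 for k ≥ 1 (one summand per function symbol, arity giving the exponent).
  N_0 = 3
  Explicitly: c2, c1, c3.
So there are 3 ground terms available for substitution.
Each of x4, x1, x2 ranges independently over the available ground terms, and distinct assignments produce distinct instances.
Number of ground instances = 3^3 = 27.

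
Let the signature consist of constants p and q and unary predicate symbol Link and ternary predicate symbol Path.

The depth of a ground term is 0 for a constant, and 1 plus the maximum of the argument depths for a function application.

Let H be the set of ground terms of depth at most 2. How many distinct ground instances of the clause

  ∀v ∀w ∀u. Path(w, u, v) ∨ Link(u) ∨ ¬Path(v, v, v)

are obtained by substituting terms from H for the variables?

Ground terms of depth ≤ 2:
  With no function symbols every ground term is a constant, so there are exactly 2 ground terms at every depth bound.
  N_0 = 2
  N_1 = 2
  N_2 = 2
  Explicitly: p, q.
So there are 2 ground terms available for substitution.
The clause has 3 distinct variables (v, w, u), each appearing in the body. In the free term algebra distinct substitutions yield syntactically distinct ground instances.
Number of ground instances = 2^3 = 8.

8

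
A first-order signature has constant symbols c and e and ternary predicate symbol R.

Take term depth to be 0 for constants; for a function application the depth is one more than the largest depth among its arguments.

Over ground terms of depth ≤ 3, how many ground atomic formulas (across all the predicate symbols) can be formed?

8

First count ground terms of depth ≤ 3.
With no function symbols every ground term is a constant, so there are exactly 2 ground terms at every depth bound.
N_0 = 2
N_1 = 2
N_2 = 2
N_3 = 2
So |H| = 2.
A ground atom is a predicate applied to a tuple of terms from H, so the count is the sum over predicates of |H|^arity:
  R: 2^3 = 8
Total ground atoms: 8.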